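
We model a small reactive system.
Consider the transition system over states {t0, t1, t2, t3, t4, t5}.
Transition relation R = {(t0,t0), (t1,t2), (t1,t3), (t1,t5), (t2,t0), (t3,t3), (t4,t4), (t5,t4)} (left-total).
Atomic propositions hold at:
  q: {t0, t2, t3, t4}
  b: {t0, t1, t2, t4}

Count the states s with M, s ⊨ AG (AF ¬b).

Sat(¬b) = {t3, t5}
AF ¬b: least fixpoint, start Z0 = {t3, t5}, add states with every successor in Z. Already a fixed point.
Sat(AF ¬b) = {t3, t5}
AG (AF ¬b): greatest fixpoint, start Z0 = {t3, t5}, keep only states in Sat with every successor in Z. Z1 = {t3}; fixed.
Sat(AG (AF ¬b)) = {t3}
|Sat(AG (AF ¬b))| = |{t3}| = 1.

1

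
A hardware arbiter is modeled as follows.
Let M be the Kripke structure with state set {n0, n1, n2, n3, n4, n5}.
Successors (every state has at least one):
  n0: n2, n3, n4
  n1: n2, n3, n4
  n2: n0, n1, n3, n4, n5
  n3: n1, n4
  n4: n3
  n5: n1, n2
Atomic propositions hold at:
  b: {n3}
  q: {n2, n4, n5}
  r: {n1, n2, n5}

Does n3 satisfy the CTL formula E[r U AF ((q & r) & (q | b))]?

No

Sat(q & r) = {n2, n5}
Sat(q | b) = {n2, n3, n4, n5}
Sat((q & r) & (q | b)) = {n2, n5}
AF ((q & r) & (q | b)): least fixpoint, start Z0 = {n2, n5}, add states with every successor in Z. Already a fixed point.
Sat(AF ((q & r) & (q | b))) = {n2, n5}
E[r U AF ((q & r) & (q | b))]: least fixpoint, start Z0 = Sat(AF ((q & r) & (q | b))) = {n2, n5}, add states in Sat(r) with some successor in Z. Z1 = {n1, n2, n5}; fixed.
Sat(E[r U AF ((q & r) & (q | b))]) = {n1, n2, n5}
n3 ∉ Sat(E[r U AF ((q & r) & (q | b))]) = {n1, n2, n5}, so the formula does not hold at n3.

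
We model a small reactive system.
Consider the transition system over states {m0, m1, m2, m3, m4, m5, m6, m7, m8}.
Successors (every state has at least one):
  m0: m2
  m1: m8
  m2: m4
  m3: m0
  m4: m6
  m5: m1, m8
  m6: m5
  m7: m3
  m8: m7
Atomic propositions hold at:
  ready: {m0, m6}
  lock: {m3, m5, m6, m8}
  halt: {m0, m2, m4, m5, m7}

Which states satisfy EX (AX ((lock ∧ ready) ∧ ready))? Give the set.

{m2}

Sat(lock ∧ ready) = {m6}
Sat((lock ∧ ready) ∧ ready) = {m6}
Sat(AX ((lock ∧ ready) ∧ ready)) = {s : every successor in {m6}} = {m4}
Sat(EX (AX ((lock ∧ ready) ∧ ready))) = {s : some successor in {m4}} = {m2}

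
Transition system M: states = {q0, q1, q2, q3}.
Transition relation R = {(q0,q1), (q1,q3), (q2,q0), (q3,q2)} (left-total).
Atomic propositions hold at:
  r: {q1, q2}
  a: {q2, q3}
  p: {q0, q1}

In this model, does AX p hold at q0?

Yes

Sat(AX p) = {s : every successor in {q0, q1}} = {q0, q2}
q0 ∈ Sat(AX p) = {q0, q2}, so the formula holds at q0.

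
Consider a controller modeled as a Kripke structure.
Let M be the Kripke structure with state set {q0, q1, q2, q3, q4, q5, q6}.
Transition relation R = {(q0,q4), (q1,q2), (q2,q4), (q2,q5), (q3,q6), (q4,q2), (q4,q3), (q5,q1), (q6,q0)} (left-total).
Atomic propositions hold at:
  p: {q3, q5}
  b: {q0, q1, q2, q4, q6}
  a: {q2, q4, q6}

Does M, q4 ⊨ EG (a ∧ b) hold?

Sat(a ∧ b) = {q2, q4, q6}
EG (a ∧ b): greatest fixpoint, start Z0 = {q2, q4, q6}, keep only states in Sat with some successor in Z. Z1 = {q2, q4}; fixed.
Sat(EG (a ∧ b)) = {q2, q4}
q4 ∈ Sat(EG (a ∧ b)) = {q2, q4}, so the formula holds at q4.

Yes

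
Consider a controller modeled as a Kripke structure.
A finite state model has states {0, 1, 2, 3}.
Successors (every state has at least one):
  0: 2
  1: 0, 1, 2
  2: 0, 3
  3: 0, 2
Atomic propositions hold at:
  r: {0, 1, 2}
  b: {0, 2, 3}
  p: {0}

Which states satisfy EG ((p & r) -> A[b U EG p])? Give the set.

Sat(p & r) = {0}
EG p: greatest fixpoint, start Z0 = {0}, keep only states in Sat with some successor in Z. Z1 = ∅; fixed.
Sat(EG p) = ∅
A[b U EG p]: least fixpoint, start Z0 = Sat(EG p) = ∅, add states in Sat(b) with every successor in Z. Already a fixed point.
Sat(A[b U EG p]) = ∅
Sat((p & r) -> A[b U EG p]) = {1, 2, 3}
EG ((p & r) -> A[b U EG p]): greatest fixpoint, start Z0 = {1, 2, 3}, keep only states in Sat with some successor in Z. Already a fixed point.
Sat(EG ((p & r) -> A[b U EG p])) = {1, 2, 3}

{1, 2, 3}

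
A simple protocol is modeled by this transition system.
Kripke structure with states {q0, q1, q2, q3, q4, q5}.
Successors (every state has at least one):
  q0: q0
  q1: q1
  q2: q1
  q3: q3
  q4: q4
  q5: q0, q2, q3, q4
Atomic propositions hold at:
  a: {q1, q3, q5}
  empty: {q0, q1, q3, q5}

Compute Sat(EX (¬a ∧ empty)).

{q0, q5}

Sat(¬a) = {q0, q2, q4}
Sat(¬a ∧ empty) = {q0}
Sat(EX (¬a ∧ empty)) = {s : some successor in {q0}} = {q0, q5}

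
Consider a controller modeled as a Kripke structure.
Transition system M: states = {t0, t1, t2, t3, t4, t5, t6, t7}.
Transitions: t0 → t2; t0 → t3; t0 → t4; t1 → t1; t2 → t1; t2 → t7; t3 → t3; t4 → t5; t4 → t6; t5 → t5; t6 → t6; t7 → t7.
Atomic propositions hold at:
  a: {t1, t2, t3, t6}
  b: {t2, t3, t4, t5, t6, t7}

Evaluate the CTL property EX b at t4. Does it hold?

Sat(EX b) = {s : some successor in {t2, t3, t4, t5, t6, t7}} = {t0, t2, t3, t4, t5, t6, t7}
t4 ∈ Sat(EX b) = {t0, t2, t3, t4, t5, t6, t7}, so the formula holds at t4.

Yes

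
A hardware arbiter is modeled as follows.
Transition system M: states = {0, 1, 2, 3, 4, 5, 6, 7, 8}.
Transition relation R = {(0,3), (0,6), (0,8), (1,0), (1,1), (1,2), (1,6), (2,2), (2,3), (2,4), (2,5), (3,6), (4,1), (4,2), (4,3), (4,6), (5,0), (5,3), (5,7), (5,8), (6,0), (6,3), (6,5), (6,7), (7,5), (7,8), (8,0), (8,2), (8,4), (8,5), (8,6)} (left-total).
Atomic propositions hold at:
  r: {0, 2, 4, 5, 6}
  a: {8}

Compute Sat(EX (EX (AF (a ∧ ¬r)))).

Sat(¬r) = {1, 3, 7, 8}
Sat(a ∧ ¬r) = {8}
AF (a ∧ ¬r): least fixpoint, start Z0 = {8}, add states with every successor in Z. Already a fixed point.
Sat(AF (a ∧ ¬r)) = {8}
Sat(EX (AF (a ∧ ¬r))) = {s : some successor in {8}} = {0, 5, 7}
Sat(EX (EX (AF (a ∧ ¬r)))) = {s : some successor in {0, 5, 7}} = {1, 2, 5, 6, 7, 8}

{1, 2, 5, 6, 7, 8}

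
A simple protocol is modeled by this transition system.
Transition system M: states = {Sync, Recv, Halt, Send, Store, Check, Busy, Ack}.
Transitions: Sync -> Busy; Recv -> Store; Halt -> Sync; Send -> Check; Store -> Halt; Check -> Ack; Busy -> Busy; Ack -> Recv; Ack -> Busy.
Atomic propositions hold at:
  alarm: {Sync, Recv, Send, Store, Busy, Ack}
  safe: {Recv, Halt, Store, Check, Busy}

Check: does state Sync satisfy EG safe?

No

EG safe: greatest fixpoint, start Z0 = {Recv, Halt, Store, Check, Busy}, keep only states in Sat with some successor in Z. Z1 = {Recv, Store, Busy}; Z2 = {Recv, Busy}; Z3 = {Busy}; fixed.
Sat(EG safe) = {Busy}
Sync ∉ Sat(EG safe) = {Busy}, so the formula does not hold at Sync.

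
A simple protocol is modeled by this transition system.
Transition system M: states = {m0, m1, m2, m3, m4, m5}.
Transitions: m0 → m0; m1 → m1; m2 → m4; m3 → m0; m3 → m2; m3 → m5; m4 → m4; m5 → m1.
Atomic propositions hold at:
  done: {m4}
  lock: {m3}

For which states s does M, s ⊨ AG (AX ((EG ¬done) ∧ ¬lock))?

{m0, m1, m5}

Sat(¬done) = {m0, m1, m2, m3, m5}
EG ¬done: greatest fixpoint, start Z0 = {m0, m1, m2, m3, m5}, keep only states in Sat with some successor in Z. Z1 = {m0, m1, m3, m5}; fixed.
Sat(EG ¬done) = {m0, m1, m3, m5}
Sat(¬lock) = {m0, m1, m2, m4, m5}
Sat((EG ¬done) ∧ ¬lock) = {m0, m1, m5}
Sat(AX ((EG ¬done) ∧ ¬lock)) = {s : every successor in {m0, m1, m5}} = {m0, m1, m5}
AG (AX ((EG ¬done) ∧ ¬lock)): greatest fixpoint, start Z0 = {m0, m1, m5}, keep only states in Sat with every successor in Z. Already a fixed point.
Sat(AG (AX ((EG ¬done) ∧ ¬lock))) = {m0, m1, m5}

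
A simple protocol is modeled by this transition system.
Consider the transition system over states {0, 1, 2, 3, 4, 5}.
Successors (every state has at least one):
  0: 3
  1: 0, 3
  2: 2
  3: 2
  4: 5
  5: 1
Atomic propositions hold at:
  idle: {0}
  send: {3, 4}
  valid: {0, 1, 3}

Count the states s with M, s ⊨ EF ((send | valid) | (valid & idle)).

Sat(send | valid) = {0, 1, 3, 4}
Sat(valid & idle) = {0}
Sat((send | valid) | (valid & idle)) = {0, 1, 3, 4}
EF ((send | valid) | (valid & idle)): least fixpoint, start Z0 = {0, 1, 3, 4}, add states with some successor in Z. Z1 = {0, 1, 3, 4, 5}; fixed.
Sat(EF ((send | valid) | (valid & idle))) = {0, 1, 3, 4, 5}
|Sat(EF ((send | valid) | (valid & idle)))| = |{0, 1, 3, 4, 5}| = 5.

5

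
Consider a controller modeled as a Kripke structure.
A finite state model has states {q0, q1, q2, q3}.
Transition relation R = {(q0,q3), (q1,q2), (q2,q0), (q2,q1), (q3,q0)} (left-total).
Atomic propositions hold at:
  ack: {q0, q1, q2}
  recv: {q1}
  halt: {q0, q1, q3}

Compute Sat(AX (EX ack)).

{q0, q1}

Sat(EX ack) = {s : some successor in {q0, q1, q2}} = {q1, q2, q3}
Sat(AX (EX ack)) = {s : every successor in {q1, q2, q3}} = {q0, q1}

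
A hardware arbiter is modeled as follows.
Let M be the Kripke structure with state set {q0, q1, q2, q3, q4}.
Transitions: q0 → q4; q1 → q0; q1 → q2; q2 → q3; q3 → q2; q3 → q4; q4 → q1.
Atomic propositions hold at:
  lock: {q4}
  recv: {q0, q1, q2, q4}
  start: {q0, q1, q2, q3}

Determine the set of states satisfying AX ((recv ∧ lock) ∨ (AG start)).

Sat(recv ∧ lock) = {q4}
AG start: greatest fixpoint, start Z0 = {q0, q1, q2, q3}, keep only states in Sat with every successor in Z. Z1 = {q1, q2}; Z2 = ∅; fixed.
Sat(AG start) = ∅
Sat((recv ∧ lock) ∨ (AG start)) = {q4}
Sat(AX ((recv ∧ lock) ∨ (AG start))) = {s : every successor in {q4}} = {q0}

{q0}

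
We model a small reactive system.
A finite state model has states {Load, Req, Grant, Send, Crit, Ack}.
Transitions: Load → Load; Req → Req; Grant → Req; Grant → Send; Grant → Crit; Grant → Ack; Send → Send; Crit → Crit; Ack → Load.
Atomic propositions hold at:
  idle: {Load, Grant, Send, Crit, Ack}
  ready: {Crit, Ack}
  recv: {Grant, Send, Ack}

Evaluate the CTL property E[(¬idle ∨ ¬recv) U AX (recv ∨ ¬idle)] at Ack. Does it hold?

No

Sat(¬idle) = {Req}
Sat(¬recv) = {Load, Req, Crit}
Sat(¬idle ∨ ¬recv) = {Load, Req, Crit}
Sat(recv ∨ ¬idle) = {Req, Grant, Send, Ack}
Sat(AX (recv ∨ ¬idle)) = {s : every successor in {Req, Grant, Send, Ack}} = {Req, Send}
E[(¬idle ∨ ¬recv) U AX (recv ∨ ¬idle)]: least fixpoint, start Z0 = Sat(AX (recv ∨ ¬idle)) = {Req, Send}, add states in Sat(¬idle ∨ ¬recv) with some successor in Z. Already a fixed point.
Sat(E[(¬idle ∨ ¬recv) U AX (recv ∨ ¬idle)]) = {Req, Send}
Ack ∉ Sat(E[(¬idle ∨ ¬recv) U AX (recv ∨ ¬idle)]) = {Req, Send}, so the formula does not hold at Ack.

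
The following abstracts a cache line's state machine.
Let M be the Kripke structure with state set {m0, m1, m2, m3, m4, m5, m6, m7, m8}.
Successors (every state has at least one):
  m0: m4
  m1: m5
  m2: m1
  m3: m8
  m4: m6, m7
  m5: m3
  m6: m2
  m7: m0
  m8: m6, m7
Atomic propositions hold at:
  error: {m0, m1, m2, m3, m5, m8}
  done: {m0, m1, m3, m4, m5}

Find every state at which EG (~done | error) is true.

{m1, m2, m3, m5, m6, m8}

Sat(~done) = {m2, m6, m7, m8}
Sat(~done | error) = {m0, m1, m2, m3, m5, m6, m7, m8}
EG (~done | error): greatest fixpoint, start Z0 = {m0, m1, m2, m3, m5, m6, m7, m8}, keep only states in Sat with some successor in Z. Z1 = {m1, m2, m3, m5, m6, m7, m8}; Z2 = {m1, m2, m3, m5, m6, m8}; fixed.
Sat(EG (~done | error)) = {m1, m2, m3, m5, m6, m8}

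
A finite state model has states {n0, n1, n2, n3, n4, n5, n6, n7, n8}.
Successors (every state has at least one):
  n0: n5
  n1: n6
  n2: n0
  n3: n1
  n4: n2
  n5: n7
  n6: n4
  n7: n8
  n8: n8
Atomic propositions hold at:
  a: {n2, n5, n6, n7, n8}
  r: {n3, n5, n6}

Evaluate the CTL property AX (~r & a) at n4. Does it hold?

Yes

Sat(~r) = {n0, n1, n2, n4, n7, n8}
Sat(~r & a) = {n2, n7, n8}
Sat(AX (~r & a)) = {s : every successor in {n2, n7, n8}} = {n4, n5, n7, n8}
n4 ∈ Sat(AX (~r & a)) = {n4, n5, n7, n8}, so the formula holds at n4.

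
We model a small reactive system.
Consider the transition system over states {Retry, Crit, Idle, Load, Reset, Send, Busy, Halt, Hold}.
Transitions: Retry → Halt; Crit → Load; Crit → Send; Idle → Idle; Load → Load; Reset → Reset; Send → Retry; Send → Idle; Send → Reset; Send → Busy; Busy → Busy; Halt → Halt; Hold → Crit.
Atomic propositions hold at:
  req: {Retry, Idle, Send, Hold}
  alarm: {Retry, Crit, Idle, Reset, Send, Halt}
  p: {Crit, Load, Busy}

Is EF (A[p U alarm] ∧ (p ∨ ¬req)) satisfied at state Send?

A[p U alarm]: least fixpoint, start Z0 = Sat(alarm) = {Retry, Crit, Idle, Reset, Send, Halt}, add states in Sat(p) with every successor in Z. Already a fixed point.
Sat(A[p U alarm]) = {Retry, Crit, Idle, Reset, Send, Halt}
Sat(¬req) = {Crit, Load, Reset, Busy, Halt}
Sat(p ∨ ¬req) = {Crit, Load, Reset, Busy, Halt}
Sat(A[p U alarm] ∧ (p ∨ ¬req)) = {Crit, Reset, Halt}
EF (A[p U alarm] ∧ (p ∨ ¬req)): least fixpoint, start Z0 = {Crit, Reset, Halt}, add states with some successor in Z. Z1 = {Retry, Crit, Reset, Send, Halt, Hold}; fixed.
Sat(EF (A[p U alarm] ∧ (p ∨ ¬req))) = {Retry, Crit, Reset, Send, Halt, Hold}
Send ∈ Sat(EF (A[p U alarm] ∧ (p ∨ ¬req))) = {Retry, Crit, Reset, Send, Halt, Hold}, so the formula holds at Send.

Yes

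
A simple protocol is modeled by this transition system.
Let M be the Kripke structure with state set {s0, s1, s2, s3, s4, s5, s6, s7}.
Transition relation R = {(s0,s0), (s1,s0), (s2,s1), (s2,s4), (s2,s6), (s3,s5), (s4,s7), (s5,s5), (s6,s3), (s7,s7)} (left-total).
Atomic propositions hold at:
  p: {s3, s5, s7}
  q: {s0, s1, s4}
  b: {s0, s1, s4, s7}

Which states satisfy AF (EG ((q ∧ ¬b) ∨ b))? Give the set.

{s0, s1, s4, s7}

Sat(¬b) = {s2, s3, s5, s6}
Sat(q ∧ ¬b) = ∅
Sat((q ∧ ¬b) ∨ b) = {s0, s1, s4, s7}
EG ((q ∧ ¬b) ∨ b): greatest fixpoint, start Z0 = {s0, s1, s4, s7}, keep only states in Sat with some successor in Z. Already a fixed point.
Sat(EG ((q ∧ ¬b) ∨ b)) = {s0, s1, s4, s7}
AF (EG ((q ∧ ¬b) ∨ b)): least fixpoint, start Z0 = {s0, s1, s4, s7}, add states with every successor in Z. Already a fixed point.
Sat(AF (EG ((q ∧ ¬b) ∨ b))) = {s0, s1, s4, s7}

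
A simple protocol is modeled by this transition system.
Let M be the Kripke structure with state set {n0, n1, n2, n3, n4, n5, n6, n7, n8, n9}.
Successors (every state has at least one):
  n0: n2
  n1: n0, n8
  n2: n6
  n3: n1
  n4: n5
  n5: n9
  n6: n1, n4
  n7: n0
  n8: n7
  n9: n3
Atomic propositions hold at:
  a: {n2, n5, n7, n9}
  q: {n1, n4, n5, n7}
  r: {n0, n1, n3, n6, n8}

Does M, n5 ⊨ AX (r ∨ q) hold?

No

Sat(r ∨ q) = {n0, n1, n3, n4, n5, n6, n7, n8}
Sat(AX (r ∨ q)) = {s : every successor in {n0, n1, n3, n4, n5, n6, n7, n8}} = {n1, n2, n3, n4, n6, n7, n8, n9}
n5 ∉ Sat(AX (r ∨ q)) = {n1, n2, n3, n4, n6, n7, n8, n9}, so the formula does not hold at n5.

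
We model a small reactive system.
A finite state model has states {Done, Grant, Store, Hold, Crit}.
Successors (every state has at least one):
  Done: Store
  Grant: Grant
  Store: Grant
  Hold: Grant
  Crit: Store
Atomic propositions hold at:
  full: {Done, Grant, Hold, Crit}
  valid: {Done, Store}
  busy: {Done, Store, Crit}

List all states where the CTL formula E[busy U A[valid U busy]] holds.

A[valid U busy]: least fixpoint, start Z0 = Sat(busy) = {Done, Store, Crit}, add states in Sat(valid) with every successor in Z. Already a fixed point.
Sat(A[valid U busy]) = {Done, Store, Crit}
E[busy U A[valid U busy]]: least fixpoint, start Z0 = Sat(A[valid U busy]) = {Done, Store, Crit}, add states in Sat(busy) with some successor in Z. Already a fixed point.
Sat(E[busy U A[valid U busy]]) = {Done, Store, Crit}

{Done, Store, Crit}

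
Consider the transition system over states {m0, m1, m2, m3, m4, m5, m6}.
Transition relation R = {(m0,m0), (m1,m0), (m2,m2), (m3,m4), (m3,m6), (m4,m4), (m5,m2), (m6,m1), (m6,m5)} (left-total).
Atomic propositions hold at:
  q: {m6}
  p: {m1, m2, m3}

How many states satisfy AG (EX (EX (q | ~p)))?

3

Sat(~p) = {m0, m4, m5, m6}
Sat(q | ~p) = {m0, m4, m5, m6}
Sat(EX (q | ~p)) = {s : some successor in {m0, m4, m5, m6}} = {m0, m1, m3, m4, m6}
Sat(EX (EX (q | ~p))) = {s : some successor in {m0, m1, m3, m4, m6}} = {m0, m1, m3, m4, m6}
AG (EX (EX (q | ~p))): greatest fixpoint, start Z0 = {m0, m1, m3, m4, m6}, keep only states in Sat with every successor in Z. Z1 = {m0, m1, m3, m4}; Z2 = {m0, m1, m4}; fixed.
Sat(AG (EX (EX (q | ~p)))) = {m0, m1, m4}
|Sat(AG (EX (EX (q | ~p))))| = |{m0, m1, m4}| = 3.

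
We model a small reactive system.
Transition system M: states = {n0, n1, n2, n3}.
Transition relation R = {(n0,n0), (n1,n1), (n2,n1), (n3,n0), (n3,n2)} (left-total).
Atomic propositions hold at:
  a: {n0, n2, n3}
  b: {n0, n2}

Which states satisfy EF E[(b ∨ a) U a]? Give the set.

Sat(b ∨ a) = {n0, n2, n3}
E[(b ∨ a) U a]: least fixpoint, start Z0 = Sat(a) = {n0, n2, n3}, add states in Sat(b ∨ a) with some successor in Z. Already a fixed point.
Sat(E[(b ∨ a) U a]) = {n0, n2, n3}
EF E[(b ∨ a) U a]: least fixpoint, start Z0 = {n0, n2, n3}, add states with some successor in Z. Already a fixed point.
Sat(EF E[(b ∨ a) U a]) = {n0, n2, n3}

{n0, n2, n3}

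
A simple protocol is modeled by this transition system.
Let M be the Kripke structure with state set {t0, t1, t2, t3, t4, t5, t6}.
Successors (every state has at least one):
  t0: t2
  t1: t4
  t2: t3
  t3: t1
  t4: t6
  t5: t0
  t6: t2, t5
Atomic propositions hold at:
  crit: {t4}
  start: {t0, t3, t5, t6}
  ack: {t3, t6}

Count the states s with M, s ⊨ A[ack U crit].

1

A[ack U crit]: least fixpoint, start Z0 = Sat(crit) = {t4}, add states in Sat(ack) with every successor in Z. Already a fixed point.
Sat(A[ack U crit]) = {t4}
|Sat(A[ack U crit])| = |{t4}| = 1.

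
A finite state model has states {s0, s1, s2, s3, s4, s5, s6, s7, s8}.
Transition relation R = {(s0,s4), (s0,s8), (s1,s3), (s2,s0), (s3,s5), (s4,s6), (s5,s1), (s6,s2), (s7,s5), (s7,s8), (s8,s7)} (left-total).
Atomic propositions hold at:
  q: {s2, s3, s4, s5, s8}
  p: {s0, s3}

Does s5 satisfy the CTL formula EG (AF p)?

AF p: least fixpoint, start Z0 = {s0, s3}, add states with every successor in Z. Z1 = {s0, s1, s2, s3}; Z2 = {s0, s1, s2, s3, s5, s6}; Z3 = {s0, s1, s2, s3, s4, s5, s6}; fixed.
Sat(AF p) = {s0, s1, s2, s3, s4, s5, s6}
EG (AF p): greatest fixpoint, start Z0 = {s0, s1, s2, s3, s4, s5, s6}, keep only states in Sat with some successor in Z. Already a fixed point.
Sat(EG (AF p)) = {s0, s1, s2, s3, s4, s5, s6}
s5 ∈ Sat(EG (AF p)) = {s0, s1, s2, s3, s4, s5, s6}, so the formula holds at s5.

Yes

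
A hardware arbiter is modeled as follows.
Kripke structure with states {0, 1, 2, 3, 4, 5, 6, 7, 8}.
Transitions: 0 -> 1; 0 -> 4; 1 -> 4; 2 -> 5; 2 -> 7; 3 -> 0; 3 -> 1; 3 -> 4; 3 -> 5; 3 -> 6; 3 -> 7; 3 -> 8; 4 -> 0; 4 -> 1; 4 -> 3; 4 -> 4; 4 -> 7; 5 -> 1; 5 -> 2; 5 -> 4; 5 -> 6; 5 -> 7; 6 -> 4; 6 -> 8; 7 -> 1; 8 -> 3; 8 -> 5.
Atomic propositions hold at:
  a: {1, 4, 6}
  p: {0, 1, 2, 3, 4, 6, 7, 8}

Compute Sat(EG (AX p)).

{0, 1, 4, 5, 6, 7}

Sat(AX p) = {s : every successor in {0, 1, 2, 3, 4, 6, 7, 8}} = {0, 1, 4, 5, 6, 7}
EG (AX p): greatest fixpoint, start Z0 = {0, 1, 4, 5, 6, 7}, keep only states in Sat with some successor in Z. Already a fixed point.
Sat(EG (AX p)) = {0, 1, 4, 5, 6, 7}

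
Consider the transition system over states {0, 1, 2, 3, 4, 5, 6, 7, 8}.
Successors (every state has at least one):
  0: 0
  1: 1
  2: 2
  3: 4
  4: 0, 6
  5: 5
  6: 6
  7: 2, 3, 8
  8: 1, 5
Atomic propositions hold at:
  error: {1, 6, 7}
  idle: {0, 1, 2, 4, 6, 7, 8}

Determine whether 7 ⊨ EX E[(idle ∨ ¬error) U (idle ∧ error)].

Yes

Sat(¬error) = {0, 2, 3, 4, 5, 8}
Sat(idle ∨ ¬error) = {0, 1, 2, 3, 4, 5, 6, 7, 8}
Sat(idle ∧ error) = {1, 6, 7}
E[(idle ∨ ¬error) U (idle ∧ error)]: least fixpoint, start Z0 = Sat((idle ∧ error)) = {1, 6, 7}, add states in Sat(idle ∨ ¬error) with some successor in Z. Z1 = {1, 4, 6, 7, 8}; Z2 = {1, 3, 4, 6, 7, 8}; fixed.
Sat(E[(idle ∨ ¬error) U (idle ∧ error)]) = {1, 3, 4, 6, 7, 8}
Sat(EX E[(idle ∨ ¬error) U (idle ∧ error)]) = {s : some successor in {1, 3, 4, 6, 7, 8}} = {1, 3, 4, 6, 7, 8}
7 ∈ Sat(EX E[(idle ∨ ¬error) U (idle ∧ error)]) = {1, 3, 4, 6, 7, 8}, so the formula holds at 7.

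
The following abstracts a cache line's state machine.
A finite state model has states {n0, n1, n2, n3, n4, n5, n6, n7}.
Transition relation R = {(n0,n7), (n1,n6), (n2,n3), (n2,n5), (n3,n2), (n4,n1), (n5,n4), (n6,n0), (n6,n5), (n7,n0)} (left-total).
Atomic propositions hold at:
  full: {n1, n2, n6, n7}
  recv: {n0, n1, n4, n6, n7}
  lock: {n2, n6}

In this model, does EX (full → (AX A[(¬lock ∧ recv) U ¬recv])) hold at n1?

No

Sat(¬lock) = {n0, n1, n3, n4, n5, n7}
Sat(¬lock ∧ recv) = {n0, n1, n4, n7}
Sat(¬recv) = {n2, n3, n5}
A[(¬lock ∧ recv) U ¬recv]: least fixpoint, start Z0 = Sat(¬recv) = {n2, n3, n5}, add states in Sat(¬lock ∧ recv) with every successor in Z. Already a fixed point.
Sat(A[(¬lock ∧ recv) U ¬recv]) = {n2, n3, n5}
Sat(AX A[(¬lock ∧ recv) U ¬recv]) = {s : every successor in {n2, n3, n5}} = {n2, n3}
Sat(full → (AX A[(¬lock ∧ recv) U ¬recv])) = {n0, n2, n3, n4, n5}
Sat(EX (full → (AX A[(¬lock ∧ recv) U ¬recv]))) = {s : some successor in {n0, n2, n3, n4, n5}} = {n2, n3, n5, n6, n7}
n1 ∉ Sat(EX (full → (AX A[(¬lock ∧ recv) U ¬recv]))) = {n2, n3, n5, n6, n7}, so the formula does not hold at n1.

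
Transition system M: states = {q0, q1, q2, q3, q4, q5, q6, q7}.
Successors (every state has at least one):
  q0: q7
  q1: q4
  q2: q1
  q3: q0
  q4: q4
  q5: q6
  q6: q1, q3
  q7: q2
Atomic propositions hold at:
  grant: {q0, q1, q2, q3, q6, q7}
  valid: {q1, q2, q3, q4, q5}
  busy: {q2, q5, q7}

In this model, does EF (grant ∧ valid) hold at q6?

Sat(grant ∧ valid) = {q1, q2, q3}
EF (grant ∧ valid): least fixpoint, start Z0 = {q1, q2, q3}, add states with some successor in Z. Z1 = {q1, q2, q3, q6, q7}; Z2 = {q0, q1, q2, q3, q5, q6, q7}; fixed.
Sat(EF (grant ∧ valid)) = {q0, q1, q2, q3, q5, q6, q7}
q6 ∈ Sat(EF (grant ∧ valid)) = {q0, q1, q2, q3, q5, q6, q7}, so the formula holds at q6.

Yes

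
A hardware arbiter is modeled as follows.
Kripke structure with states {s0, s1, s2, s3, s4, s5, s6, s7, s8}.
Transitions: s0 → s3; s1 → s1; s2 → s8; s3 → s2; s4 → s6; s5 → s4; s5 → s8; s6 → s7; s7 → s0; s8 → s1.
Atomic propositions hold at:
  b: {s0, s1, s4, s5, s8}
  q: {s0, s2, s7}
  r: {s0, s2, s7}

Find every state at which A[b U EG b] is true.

EG b: greatest fixpoint, start Z0 = {s0, s1, s4, s5, s8}, keep only states in Sat with some successor in Z. Z1 = {s1, s5, s8}; fixed.
Sat(EG b) = {s1, s5, s8}
A[b U EG b]: least fixpoint, start Z0 = Sat(EG b) = {s1, s5, s8}, add states in Sat(b) with every successor in Z. Already a fixed point.
Sat(A[b U EG b]) = {s1, s5, s8}

{s1, s5, s8}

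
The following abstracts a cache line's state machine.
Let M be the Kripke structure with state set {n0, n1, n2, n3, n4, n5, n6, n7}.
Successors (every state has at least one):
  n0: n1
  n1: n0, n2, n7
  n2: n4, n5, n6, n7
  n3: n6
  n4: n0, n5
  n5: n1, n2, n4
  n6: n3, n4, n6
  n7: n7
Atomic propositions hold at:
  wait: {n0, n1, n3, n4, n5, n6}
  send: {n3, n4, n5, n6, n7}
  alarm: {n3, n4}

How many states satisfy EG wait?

EG wait: greatest fixpoint, start Z0 = {n0, n1, n3, n4, n5, n6}, keep only states in Sat with some successor in Z. Already a fixed point.
Sat(EG wait) = {n0, n1, n3, n4, n5, n6}
|Sat(EG wait)| = |{n0, n1, n3, n4, n5, n6}| = 6.

6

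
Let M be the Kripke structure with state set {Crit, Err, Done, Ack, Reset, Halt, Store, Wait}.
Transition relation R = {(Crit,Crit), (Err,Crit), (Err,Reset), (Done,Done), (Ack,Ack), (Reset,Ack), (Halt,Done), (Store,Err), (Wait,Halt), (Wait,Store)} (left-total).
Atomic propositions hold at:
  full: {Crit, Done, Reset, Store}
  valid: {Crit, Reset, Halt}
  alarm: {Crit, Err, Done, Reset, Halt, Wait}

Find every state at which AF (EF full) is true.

EF full: least fixpoint, start Z0 = {Crit, Done, Reset, Store}, add states with some successor in Z. Z1 = {Crit, Err, Done, Reset, Halt, Store, Wait}; fixed.
Sat(EF full) = {Crit, Err, Done, Reset, Halt, Store, Wait}
AF (EF full): least fixpoint, start Z0 = {Crit, Err, Done, Reset, Halt, Store, Wait}, add states with every successor in Z. Already a fixed point.
Sat(AF (EF full)) = {Crit, Err, Done, Reset, Halt, Store, Wait}

{Crit, Err, Done, Reset, Halt, Store, Wait}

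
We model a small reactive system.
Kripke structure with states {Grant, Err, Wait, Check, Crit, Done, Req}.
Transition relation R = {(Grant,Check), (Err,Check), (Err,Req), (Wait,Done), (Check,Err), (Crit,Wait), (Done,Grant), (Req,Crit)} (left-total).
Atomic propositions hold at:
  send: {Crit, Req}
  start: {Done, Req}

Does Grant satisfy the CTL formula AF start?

AF start: least fixpoint, start Z0 = {Done, Req}, add states with every successor in Z. Z1 = {Wait, Done, Req}; Z2 = {Wait, Crit, Done, Req}; fixed.
Sat(AF start) = {Wait, Crit, Done, Req}
Grant ∉ Sat(AF start) = {Wait, Crit, Done, Req}, so the formula does not hold at Grant.

No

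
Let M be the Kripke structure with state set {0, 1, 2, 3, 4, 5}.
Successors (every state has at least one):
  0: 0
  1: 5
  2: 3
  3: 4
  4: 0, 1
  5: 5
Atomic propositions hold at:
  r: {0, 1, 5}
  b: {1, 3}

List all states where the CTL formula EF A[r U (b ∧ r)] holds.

{1, 2, 3, 4}

Sat(b ∧ r) = {1}
A[r U (b ∧ r)]: least fixpoint, start Z0 = Sat((b ∧ r)) = {1}, add states in Sat(r) with every successor in Z. Already a fixed point.
Sat(A[r U (b ∧ r)]) = {1}
EF A[r U (b ∧ r)]: least fixpoint, start Z0 = {1}, add states with some successor in Z. Z1 = {1, 4}; Z2 = {1, 3, 4}; Z3 = {1, 2, 3, 4}; fixed.
Sat(EF A[r U (b ∧ r)]) = {1, 2, 3, 4}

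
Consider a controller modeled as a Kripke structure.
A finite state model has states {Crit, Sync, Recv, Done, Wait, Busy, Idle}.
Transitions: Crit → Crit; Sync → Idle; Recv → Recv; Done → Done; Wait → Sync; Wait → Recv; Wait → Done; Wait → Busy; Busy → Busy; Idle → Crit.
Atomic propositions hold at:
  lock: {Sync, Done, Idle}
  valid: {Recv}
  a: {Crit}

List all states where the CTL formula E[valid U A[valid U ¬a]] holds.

Sat(¬a) = {Sync, Recv, Done, Wait, Busy, Idle}
A[valid U ¬a]: least fixpoint, start Z0 = Sat(¬a) = {Sync, Recv, Done, Wait, Busy, Idle}, add states in Sat(valid) with every successor in Z. Already a fixed point.
Sat(A[valid U ¬a]) = {Sync, Recv, Done, Wait, Busy, Idle}
E[valid U A[valid U ¬a]]: least fixpoint, start Z0 = Sat(A[valid U ¬a]) = {Sync, Recv, Done, Wait, Busy, Idle}, add states in Sat(valid) with some successor in Z. Already a fixed point.
Sat(E[valid U A[valid U ¬a]]) = {Sync, Recv, Done, Wait, Busy, Idle}

{Sync, Recv, Done, Wait, Busy, Idle}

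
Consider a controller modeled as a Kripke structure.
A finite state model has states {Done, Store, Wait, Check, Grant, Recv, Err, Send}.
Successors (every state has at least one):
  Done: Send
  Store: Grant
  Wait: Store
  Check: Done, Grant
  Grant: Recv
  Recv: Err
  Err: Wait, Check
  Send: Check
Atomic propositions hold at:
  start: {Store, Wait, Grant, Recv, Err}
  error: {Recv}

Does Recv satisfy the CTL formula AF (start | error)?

Sat(start | error) = {Store, Wait, Grant, Recv, Err}
AF (start | error): least fixpoint, start Z0 = {Store, Wait, Grant, Recv, Err}, add states with every successor in Z. Already a fixed point.
Sat(AF (start | error)) = {Store, Wait, Grant, Recv, Err}
Recv ∈ Sat(AF (start | error)) = {Store, Wait, Grant, Recv, Err}, so the formula holds at Recv.

Yes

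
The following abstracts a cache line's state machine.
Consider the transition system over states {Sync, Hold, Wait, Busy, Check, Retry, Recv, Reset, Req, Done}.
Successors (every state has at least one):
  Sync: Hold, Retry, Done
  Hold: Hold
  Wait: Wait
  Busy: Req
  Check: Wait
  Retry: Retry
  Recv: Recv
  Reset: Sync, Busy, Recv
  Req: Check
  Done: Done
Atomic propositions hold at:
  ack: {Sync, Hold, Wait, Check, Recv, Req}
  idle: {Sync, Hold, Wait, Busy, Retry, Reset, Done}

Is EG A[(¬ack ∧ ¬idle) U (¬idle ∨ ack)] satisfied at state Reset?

No

Sat(¬ack) = {Busy, Retry, Reset, Done}
Sat(¬idle) = {Check, Recv, Req}
Sat(¬ack ∧ ¬idle) = ∅
Sat(¬idle ∨ ack) = {Sync, Hold, Wait, Check, Recv, Req}
A[(¬ack ∧ ¬idle) U (¬idle ∨ ack)]: least fixpoint, start Z0 = Sat((¬idle ∨ ack)) = {Sync, Hold, Wait, Check, Recv, Req}, add states in Sat(¬ack ∧ ¬idle) with every successor in Z. Already a fixed point.
Sat(A[(¬ack ∧ ¬idle) U (¬idle ∨ ack)]) = {Sync, Hold, Wait, Check, Recv, Req}
EG A[(¬ack ∧ ¬idle) U (¬idle ∨ ack)]: greatest fixpoint, start Z0 = {Sync, Hold, Wait, Check, Recv, Req}, keep only states in Sat with some successor in Z. Already a fixed point.
Sat(EG A[(¬ack ∧ ¬idle) U (¬idle ∨ ack)]) = {Sync, Hold, Wait, Check, Recv, Req}
Reset ∉ Sat(EG A[(¬ack ∧ ¬idle) U (¬idle ∨ ack)]) = {Sync, Hold, Wait, Check, Recv, Req}, so the formula does not hold at Reset.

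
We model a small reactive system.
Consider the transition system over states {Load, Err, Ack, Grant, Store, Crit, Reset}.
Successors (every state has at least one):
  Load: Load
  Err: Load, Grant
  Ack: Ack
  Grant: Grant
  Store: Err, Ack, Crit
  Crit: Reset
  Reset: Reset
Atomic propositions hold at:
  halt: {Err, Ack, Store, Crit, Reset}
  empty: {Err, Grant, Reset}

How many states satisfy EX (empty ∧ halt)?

3

Sat(empty ∧ halt) = {Err, Reset}
Sat(EX (empty ∧ halt)) = {s : some successor in {Err, Reset}} = {Store, Crit, Reset}
|Sat(EX (empty ∧ halt))| = |{Store, Crit, Reset}| = 3.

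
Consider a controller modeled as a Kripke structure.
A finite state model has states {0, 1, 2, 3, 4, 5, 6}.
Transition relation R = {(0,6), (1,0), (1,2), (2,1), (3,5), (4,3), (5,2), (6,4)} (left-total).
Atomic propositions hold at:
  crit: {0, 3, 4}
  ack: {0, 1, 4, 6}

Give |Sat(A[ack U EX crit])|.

Sat(EX crit) = {s : some successor in {0, 3, 4}} = {1, 4, 6}
A[ack U EX crit]: least fixpoint, start Z0 = Sat(EX crit) = {1, 4, 6}, add states in Sat(ack) with every successor in Z. Z1 = {0, 1, 4, 6}; fixed.
Sat(A[ack U EX crit]) = {0, 1, 4, 6}
|Sat(A[ack U EX crit])| = |{0, 1, 4, 6}| = 4.

4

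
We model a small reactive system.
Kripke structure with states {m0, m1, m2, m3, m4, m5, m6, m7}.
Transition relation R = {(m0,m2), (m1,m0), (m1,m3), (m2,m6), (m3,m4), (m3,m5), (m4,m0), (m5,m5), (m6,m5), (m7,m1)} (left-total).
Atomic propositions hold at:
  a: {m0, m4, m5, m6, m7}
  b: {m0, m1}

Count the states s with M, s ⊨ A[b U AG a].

AG a: greatest fixpoint, start Z0 = {m0, m4, m5, m6, m7}, keep only states in Sat with every successor in Z. Z1 = {m4, m5, m6}; Z2 = {m5, m6}; fixed.
Sat(AG a) = {m5, m6}
A[b U AG a]: least fixpoint, start Z0 = Sat(AG a) = {m5, m6}, add states in Sat(b) with every successor in Z. Already a fixed point.
Sat(A[b U AG a]) = {m5, m6}
|Sat(A[b U AG a])| = |{m5, m6}| = 2.

2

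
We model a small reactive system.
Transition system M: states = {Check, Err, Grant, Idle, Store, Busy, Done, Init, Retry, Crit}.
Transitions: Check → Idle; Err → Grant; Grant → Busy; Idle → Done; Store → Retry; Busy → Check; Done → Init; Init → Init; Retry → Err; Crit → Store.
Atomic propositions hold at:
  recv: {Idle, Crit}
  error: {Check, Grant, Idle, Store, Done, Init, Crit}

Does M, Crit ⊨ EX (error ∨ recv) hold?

Sat(error ∨ recv) = {Check, Grant, Idle, Store, Done, Init, Crit}
Sat(EX (error ∨ recv)) = {s : some successor in {Check, Grant, Idle, Store, Done, Init, Crit}} = {Check, Err, Idle, Busy, Done, Init, Crit}
Crit ∈ Sat(EX (error ∨ recv)) = {Check, Err, Idle, Busy, Done, Init, Crit}, so the formula holds at Crit.

Yes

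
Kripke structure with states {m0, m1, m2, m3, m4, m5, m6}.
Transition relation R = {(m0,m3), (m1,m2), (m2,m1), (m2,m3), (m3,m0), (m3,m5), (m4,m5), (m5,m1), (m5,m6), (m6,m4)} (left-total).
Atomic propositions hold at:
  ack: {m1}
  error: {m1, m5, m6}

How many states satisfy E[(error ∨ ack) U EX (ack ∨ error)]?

6

Sat(error ∨ ack) = {m1, m5, m6}
Sat(ack ∨ error) = {m1, m5, m6}
Sat(EX (ack ∨ error)) = {s : some successor in {m1, m5, m6}} = {m2, m3, m4, m5}
E[(error ∨ ack) U EX (ack ∨ error)]: least fixpoint, start Z0 = Sat(EX (ack ∨ error)) = {m2, m3, m4, m5}, add states in Sat(error ∨ ack) with some successor in Z. Z1 = {m1, m2, m3, m4, m5, m6}; fixed.
Sat(E[(error ∨ ack) U EX (ack ∨ error)]) = {m1, m2, m3, m4, m5, m6}
|Sat(E[(error ∨ ack) U EX (ack ∨ error)])| = |{m1, m2, m3, m4, m5, m6}| = 6.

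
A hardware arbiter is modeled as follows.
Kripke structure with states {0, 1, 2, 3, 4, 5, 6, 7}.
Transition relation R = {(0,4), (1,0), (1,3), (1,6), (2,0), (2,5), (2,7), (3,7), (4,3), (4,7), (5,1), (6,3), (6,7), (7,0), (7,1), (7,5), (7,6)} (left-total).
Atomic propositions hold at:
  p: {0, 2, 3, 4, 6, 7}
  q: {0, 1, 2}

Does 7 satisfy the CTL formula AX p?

No

Sat(AX p) = {s : every successor in {0, 2, 3, 4, 6, 7}} = {0, 1, 3, 4, 6}
7 ∉ Sat(AX p) = {0, 1, 3, 4, 6}, so the formula does not hold at 7.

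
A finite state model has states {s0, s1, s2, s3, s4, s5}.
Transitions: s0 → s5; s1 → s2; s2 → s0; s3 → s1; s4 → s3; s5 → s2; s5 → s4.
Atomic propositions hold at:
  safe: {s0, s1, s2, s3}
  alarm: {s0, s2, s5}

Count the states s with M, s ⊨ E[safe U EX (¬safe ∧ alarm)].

Sat(¬safe) = {s4, s5}
Sat(¬safe ∧ alarm) = {s5}
Sat(EX (¬safe ∧ alarm)) = {s : some successor in {s5}} = {s0}
E[safe U EX (¬safe ∧ alarm)]: least fixpoint, start Z0 = Sat(EX (¬safe ∧ alarm)) = {s0}, add states in Sat(safe) with some successor in Z. Z1 = {s0, s2}; Z2 = {s0, s1, s2}; Z3 = {s0, s1, s2, s3}; fixed.
Sat(E[safe U EX (¬safe ∧ alarm)]) = {s0, s1, s2, s3}
|Sat(E[safe U EX (¬safe ∧ alarm)])| = |{s0, s1, s2, s3}| = 4.

4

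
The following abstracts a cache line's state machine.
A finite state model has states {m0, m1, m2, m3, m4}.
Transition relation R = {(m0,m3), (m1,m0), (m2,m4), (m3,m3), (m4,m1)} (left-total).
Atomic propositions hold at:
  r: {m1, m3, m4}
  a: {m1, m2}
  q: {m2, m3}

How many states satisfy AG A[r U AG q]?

AG q: greatest fixpoint, start Z0 = {m2, m3}, keep only states in Sat with every successor in Z. Z1 = {m3}; fixed.
Sat(AG q) = {m3}
A[r U AG q]: least fixpoint, start Z0 = Sat(AG q) = {m3}, add states in Sat(r) with every successor in Z. Already a fixed point.
Sat(A[r U AG q]) = {m3}
AG A[r U AG q]: greatest fixpoint, start Z0 = {m3}, keep only states in Sat with every successor in Z. Already a fixed point.
Sat(AG A[r U AG q]) = {m3}
|Sat(AG A[r U AG q])| = |{m3}| = 1.

1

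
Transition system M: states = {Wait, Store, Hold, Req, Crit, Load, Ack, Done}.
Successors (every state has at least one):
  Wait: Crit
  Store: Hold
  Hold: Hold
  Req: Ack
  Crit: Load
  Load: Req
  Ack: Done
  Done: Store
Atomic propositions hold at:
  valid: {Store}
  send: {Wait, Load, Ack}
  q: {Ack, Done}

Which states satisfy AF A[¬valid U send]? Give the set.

{Wait, Req, Crit, Load, Ack}

Sat(¬valid) = {Wait, Hold, Req, Crit, Load, Ack, Done}
A[¬valid U send]: least fixpoint, start Z0 = Sat(send) = {Wait, Load, Ack}, add states in Sat(¬valid) with every successor in Z. Z1 = {Wait, Req, Crit, Load, Ack}; fixed.
Sat(A[¬valid U send]) = {Wait, Req, Crit, Load, Ack}
AF A[¬valid U send]: least fixpoint, start Z0 = {Wait, Req, Crit, Load, Ack}, add states with every successor in Z. Already a fixed point.
Sat(AF A[¬valid U send]) = {Wait, Req, Crit, Load, Ack}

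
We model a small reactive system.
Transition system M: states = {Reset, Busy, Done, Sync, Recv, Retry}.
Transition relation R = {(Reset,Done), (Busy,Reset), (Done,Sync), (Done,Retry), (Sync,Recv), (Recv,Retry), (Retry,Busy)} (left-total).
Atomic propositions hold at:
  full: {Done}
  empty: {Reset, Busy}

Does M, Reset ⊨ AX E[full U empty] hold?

No

E[full U empty]: least fixpoint, start Z0 = Sat(empty) = {Reset, Busy}, add states in Sat(full) with some successor in Z. Already a fixed point.
Sat(E[full U empty]) = {Reset, Busy}
Sat(AX E[full U empty]) = {s : every successor in {Reset, Busy}} = {Busy, Retry}
Reset ∉ Sat(AX E[full U empty]) = {Busy, Retry}, so the formula does not hold at Reset.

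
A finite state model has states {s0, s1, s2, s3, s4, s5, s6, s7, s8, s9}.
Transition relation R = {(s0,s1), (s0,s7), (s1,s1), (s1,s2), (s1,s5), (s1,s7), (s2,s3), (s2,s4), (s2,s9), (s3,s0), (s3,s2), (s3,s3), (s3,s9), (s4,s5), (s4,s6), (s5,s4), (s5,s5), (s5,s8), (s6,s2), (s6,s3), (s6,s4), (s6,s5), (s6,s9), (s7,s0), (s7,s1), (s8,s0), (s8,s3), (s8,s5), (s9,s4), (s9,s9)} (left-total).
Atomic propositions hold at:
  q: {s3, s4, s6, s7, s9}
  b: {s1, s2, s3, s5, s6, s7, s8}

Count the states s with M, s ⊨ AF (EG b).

9

EG b: greatest fixpoint, start Z0 = {s1, s2, s3, s5, s6, s7, s8}, keep only states in Sat with some successor in Z. Already a fixed point.
Sat(EG b) = {s1, s2, s3, s5, s6, s7, s8}
AF (EG b): least fixpoint, start Z0 = {s1, s2, s3, s5, s6, s7, s8}, add states with every successor in Z. Z1 = {s0, s1, s2, s3, s4, s5, s6, s7, s8}; fixed.
Sat(AF (EG b)) = {s0, s1, s2, s3, s4, s5, s6, s7, s8}
|Sat(AF (EG b))| = |{s0, s1, s2, s3, s4, s5, s6, s7, s8}| = 9.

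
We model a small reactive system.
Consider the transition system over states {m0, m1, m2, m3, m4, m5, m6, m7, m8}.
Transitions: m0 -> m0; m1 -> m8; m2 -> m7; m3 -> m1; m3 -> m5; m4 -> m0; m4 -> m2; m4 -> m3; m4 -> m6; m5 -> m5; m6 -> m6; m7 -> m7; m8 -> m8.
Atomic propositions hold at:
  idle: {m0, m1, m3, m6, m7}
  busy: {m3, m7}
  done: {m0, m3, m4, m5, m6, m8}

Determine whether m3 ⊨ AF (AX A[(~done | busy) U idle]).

Sat(~done) = {m1, m2, m7}
Sat(~done | busy) = {m1, m2, m3, m7}
A[(~done | busy) U idle]: least fixpoint, start Z0 = Sat(idle) = {m0, m1, m3, m6, m7}, add states in Sat(~done | busy) with every successor in Z. Z1 = {m0, m1, m2, m3, m6, m7}; fixed.
Sat(A[(~done | busy) U idle]) = {m0, m1, m2, m3, m6, m7}
Sat(AX A[(~done | busy) U idle]) = {s : every successor in {m0, m1, m2, m3, m6, m7}} = {m0, m2, m4, m6, m7}
AF (AX A[(~done | busy) U idle]): least fixpoint, start Z0 = {m0, m2, m4, m6, m7}, add states with every successor in Z. Already a fixed point.
Sat(AF (AX A[(~done | busy) U idle])) = {m0, m2, m4, m6, m7}
m3 ∉ Sat(AF (AX A[(~done | busy) U idle])) = {m0, m2, m4, m6, m7}, so the formula does not hold at m3.

No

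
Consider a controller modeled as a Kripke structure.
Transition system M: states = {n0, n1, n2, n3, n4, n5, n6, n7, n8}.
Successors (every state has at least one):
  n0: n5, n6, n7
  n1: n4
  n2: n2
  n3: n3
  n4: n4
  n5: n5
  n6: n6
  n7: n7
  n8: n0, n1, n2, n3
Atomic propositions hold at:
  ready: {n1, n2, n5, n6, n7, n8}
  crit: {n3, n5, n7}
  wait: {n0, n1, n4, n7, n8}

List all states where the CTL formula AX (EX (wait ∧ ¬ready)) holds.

{n1, n4}

Sat(¬ready) = {n0, n3, n4}
Sat(wait ∧ ¬ready) = {n0, n4}
Sat(EX (wait ∧ ¬ready)) = {s : some successor in {n0, n4}} = {n1, n4, n8}
Sat(AX (EX (wait ∧ ¬ready))) = {s : every successor in {n1, n4, n8}} = {n1, n4}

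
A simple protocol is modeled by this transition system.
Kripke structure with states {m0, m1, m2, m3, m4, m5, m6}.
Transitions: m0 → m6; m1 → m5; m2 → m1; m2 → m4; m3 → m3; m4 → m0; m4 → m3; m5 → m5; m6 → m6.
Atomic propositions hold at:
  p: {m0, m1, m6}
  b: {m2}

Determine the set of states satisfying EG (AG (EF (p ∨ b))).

{m0, m6}

Sat(p ∨ b) = {m0, m1, m2, m6}
EF (p ∨ b): least fixpoint, start Z0 = {m0, m1, m2, m6}, add states with some successor in Z. Z1 = {m0, m1, m2, m4, m6}; fixed.
Sat(EF (p ∨ b)) = {m0, m1, m2, m4, m6}
AG (EF (p ∨ b)): greatest fixpoint, start Z0 = {m0, m1, m2, m4, m6}, keep only states in Sat with every successor in Z. Z1 = {m0, m2, m6}; Z2 = {m0, m6}; fixed.
Sat(AG (EF (p ∨ b))) = {m0, m6}
EG (AG (EF (p ∨ b))): greatest fixpoint, start Z0 = {m0, m6}, keep only states in Sat with some successor in Z. Already a fixed point.
Sat(EG (AG (EF (p ∨ b)))) = {m0, m6}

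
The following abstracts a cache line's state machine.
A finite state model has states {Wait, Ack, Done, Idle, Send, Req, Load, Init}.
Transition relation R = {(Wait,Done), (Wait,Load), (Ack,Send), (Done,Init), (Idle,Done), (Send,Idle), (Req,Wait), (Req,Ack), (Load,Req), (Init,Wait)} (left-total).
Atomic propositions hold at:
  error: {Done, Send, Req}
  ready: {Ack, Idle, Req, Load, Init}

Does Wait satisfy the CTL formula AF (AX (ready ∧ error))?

Sat(ready ∧ error) = {Req}
Sat(AX (ready ∧ error)) = {s : every successor in {Req}} = {Load}
AF (AX (ready ∧ error)): least fixpoint, start Z0 = {Load}, add states with every successor in Z. Already a fixed point.
Sat(AF (AX (ready ∧ error))) = {Load}
Wait ∉ Sat(AF (AX (ready ∧ error))) = {Load}, so the formula does not hold at Wait.

No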